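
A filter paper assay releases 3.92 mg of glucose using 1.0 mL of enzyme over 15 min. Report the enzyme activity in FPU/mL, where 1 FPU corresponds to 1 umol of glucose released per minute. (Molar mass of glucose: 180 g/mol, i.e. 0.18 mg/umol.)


Activity = glucose_mg / (0.18 mg/umol * V_mL * t_min)
= 3.92 / (0.18 * 1.0 * 15)
= 1.4519 FPU/mL

1.4519 FPU/mL


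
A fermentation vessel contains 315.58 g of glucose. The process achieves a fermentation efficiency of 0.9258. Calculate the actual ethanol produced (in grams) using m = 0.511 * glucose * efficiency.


Actual ethanol: m = 0.511 * 315.58 * 0.9258
m = 149.2958 g

149.2958 g


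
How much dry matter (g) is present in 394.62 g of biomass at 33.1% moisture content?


Wd = Ww * (1 - MC/100)
= 394.62 * (1 - 33.1/100)
= 264.0008 g

264.0008 g


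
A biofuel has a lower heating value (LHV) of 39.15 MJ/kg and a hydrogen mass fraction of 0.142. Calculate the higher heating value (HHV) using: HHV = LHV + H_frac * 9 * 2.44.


HHV = LHV + H_frac * 9 * 2.44
= 39.15 + 0.142 * 9 * 2.44
= 42.2683 MJ/kg

42.2683 MJ/kg


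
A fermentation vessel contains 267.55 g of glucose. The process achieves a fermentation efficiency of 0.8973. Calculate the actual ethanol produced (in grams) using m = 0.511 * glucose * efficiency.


Actual ethanol: m = 0.511 * 267.55 * 0.8973
m = 122.6771 g

122.6771 g


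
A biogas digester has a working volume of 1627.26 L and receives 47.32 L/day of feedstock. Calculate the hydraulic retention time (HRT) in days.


HRT = V / Q
= 1627.26 / 47.32
= 34.3884 days

34.3884 days


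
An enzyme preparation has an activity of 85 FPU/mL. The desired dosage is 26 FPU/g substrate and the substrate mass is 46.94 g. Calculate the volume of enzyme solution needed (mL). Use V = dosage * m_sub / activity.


V = dosage * m_sub / activity
V = 26 * 46.94 / 85
V = 14.3581 mL

14.3581 mL


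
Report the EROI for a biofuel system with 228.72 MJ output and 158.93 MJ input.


EROI = E_out / E_in
= 228.72 / 158.93
= 1.4391

1.4391


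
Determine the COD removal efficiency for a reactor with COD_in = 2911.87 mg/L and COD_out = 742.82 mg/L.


eta = (COD_in - COD_out) / COD_in * 100
= (2911.87 - 742.82) / 2911.87 * 100
= 74.4899%

74.4899%


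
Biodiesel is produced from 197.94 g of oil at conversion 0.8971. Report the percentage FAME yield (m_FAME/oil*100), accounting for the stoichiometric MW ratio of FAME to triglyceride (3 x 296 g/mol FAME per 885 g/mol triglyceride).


m_FAME = oil * conv * (3 * 296 / 885) = oil * conv * (888/885)
= 197.94 * 0.8971 * 888 / 885
= 178.1739 g
Y = m_FAME / oil * 100 = conv * (888/885) * 100
= 0.8971 * 888 / 885 * 100
= 90.01%

90.01%


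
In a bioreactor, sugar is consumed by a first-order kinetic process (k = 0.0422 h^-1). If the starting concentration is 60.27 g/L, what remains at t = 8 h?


S = S0 * exp(-k * t)
S = 60.27 * exp(-0.0422 * 8)
S = 43.0015 g/L

43.0015 g/L


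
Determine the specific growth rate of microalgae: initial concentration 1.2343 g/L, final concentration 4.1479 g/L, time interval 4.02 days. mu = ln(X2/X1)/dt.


mu = ln(X2/X1) / dt
= ln(4.1479/1.2343) / 4.02
= 0.3015 per day

0.3015 per day


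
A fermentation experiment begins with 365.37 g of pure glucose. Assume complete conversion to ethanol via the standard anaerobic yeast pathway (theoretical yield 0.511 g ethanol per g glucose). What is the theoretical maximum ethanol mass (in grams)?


Theoretical ethanol yield: m_EtOH = 0.511 * m_glucose
m_EtOH = 0.511 * 365.37 = 186.7041 g

186.7041 g


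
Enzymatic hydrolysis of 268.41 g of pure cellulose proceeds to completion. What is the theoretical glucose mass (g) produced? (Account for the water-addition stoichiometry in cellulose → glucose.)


glucose = cellulose * 180/162
= 268.41 * 180/162
= 298.2333 g

298.2333 g


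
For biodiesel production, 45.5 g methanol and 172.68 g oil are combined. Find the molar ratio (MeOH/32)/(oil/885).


Molar ratio = n_MeOH / n_oil = (MeOH/32) / (oil/885) = (MeOH * 885) / (32 * oil)
= (45.5 * 885) / (32 * 172.68)
= 7.2872

7.2872


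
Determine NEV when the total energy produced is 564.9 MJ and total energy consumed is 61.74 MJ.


NEV = E_out - E_in
= 564.9 - 61.74
= 503.1600 MJ

503.1600 MJ


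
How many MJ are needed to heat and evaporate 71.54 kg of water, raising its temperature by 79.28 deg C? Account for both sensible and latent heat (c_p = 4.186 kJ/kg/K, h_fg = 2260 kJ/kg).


E = m_water * (4.186 * dT + 2260) / 1000
= 71.54 * (4.186 * 79.28 + 2260) / 1000
= 185.4221 MJ

185.4221 MJ


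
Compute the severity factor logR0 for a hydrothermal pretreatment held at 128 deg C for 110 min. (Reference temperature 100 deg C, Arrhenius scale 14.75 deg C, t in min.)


logR0 = log10(t * exp((T - 100) / 14.75))
= log10(110 * exp((128 - 100) / 14.75))
= 2.8658

2.8658


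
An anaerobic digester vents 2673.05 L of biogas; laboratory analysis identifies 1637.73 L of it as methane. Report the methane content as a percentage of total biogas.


CH4% = V_CH4 / V_total * 100
= 1637.73 / 2673.05 * 100
= 61.2682%

61.2682%


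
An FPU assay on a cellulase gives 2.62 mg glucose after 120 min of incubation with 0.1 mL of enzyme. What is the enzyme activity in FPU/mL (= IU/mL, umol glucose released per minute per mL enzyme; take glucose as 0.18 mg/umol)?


Activity = glucose_mg / (0.18 mg/umol * V_mL * t_min)
= 2.62 / (0.18 * 0.1 * 120)
= 1.2130 FPU/mL

1.2130 FPU/mL


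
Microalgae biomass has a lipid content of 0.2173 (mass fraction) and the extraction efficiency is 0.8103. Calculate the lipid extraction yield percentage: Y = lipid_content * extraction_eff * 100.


Y = lipid_content * extraction_eff * 100
= 0.2173 * 0.8103 * 100
= 17.6078%

17.6078%


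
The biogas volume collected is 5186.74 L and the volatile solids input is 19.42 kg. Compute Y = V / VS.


Y = V / VS
= 5186.74 / 19.42
= 267.0824 L/kg VS

267.0824 L/kg VS


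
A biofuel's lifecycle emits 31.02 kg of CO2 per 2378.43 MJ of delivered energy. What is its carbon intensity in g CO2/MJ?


CI = CO2 * 1000 / E
= 31.02 * 1000 / 2378.43
= 13.0422 g CO2/MJ

13.0422 g CO2/MJ


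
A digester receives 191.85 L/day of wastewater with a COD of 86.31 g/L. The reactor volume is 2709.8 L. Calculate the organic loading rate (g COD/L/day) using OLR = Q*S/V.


OLR = Q * S / V
= 191.85 * 86.31 / 2709.8
= 6.1106 g/L/day

6.1106 g/L/day


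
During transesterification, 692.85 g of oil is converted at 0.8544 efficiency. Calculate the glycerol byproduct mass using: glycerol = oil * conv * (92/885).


glycerol = oil * conv * (92/885)
= 692.85 * 0.8544 * 92 / 885
= 61.5382 g

61.5382 g


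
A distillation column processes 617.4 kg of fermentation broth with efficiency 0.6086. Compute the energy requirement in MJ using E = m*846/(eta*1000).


E = m * 846 / (eta * 1000)
= 617.4 * 846 / (0.6086 * 1000)
= 858.2327 MJ

858.2327 MJ


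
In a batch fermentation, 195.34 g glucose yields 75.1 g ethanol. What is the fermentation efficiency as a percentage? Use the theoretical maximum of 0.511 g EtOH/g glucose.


Fermentation efficiency = (actual / (0.511 * glucose)) * 100
= (75.1 / (0.511 * 195.34)) * 100
= 75.2364%

75.2364%


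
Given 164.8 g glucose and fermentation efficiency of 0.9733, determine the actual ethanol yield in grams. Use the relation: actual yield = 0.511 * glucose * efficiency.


Actual ethanol: m = 0.511 * 164.8 * 0.9733
m = 81.9643 g

81.9643 g


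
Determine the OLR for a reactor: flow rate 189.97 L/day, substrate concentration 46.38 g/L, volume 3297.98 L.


OLR = Q * S / V
= 189.97 * 46.38 / 3297.98
= 2.6716 g/L/day

2.6716 g/L/day


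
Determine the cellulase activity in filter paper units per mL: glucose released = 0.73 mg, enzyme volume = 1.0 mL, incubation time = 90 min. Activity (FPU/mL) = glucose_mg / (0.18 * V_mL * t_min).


Activity = glucose_mg / (0.18 mg/umol * V_mL * t_min)
= 0.73 / (0.18 * 1.0 * 90)
= 0.0451 FPU/mL

0.0451 FPU/mL


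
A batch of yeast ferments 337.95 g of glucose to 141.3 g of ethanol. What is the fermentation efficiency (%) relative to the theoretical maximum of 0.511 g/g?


Fermentation efficiency = (actual / (0.511 * glucose)) * 100
= (141.3 / (0.511 * 337.95)) * 100
= 81.8218%

81.8218%


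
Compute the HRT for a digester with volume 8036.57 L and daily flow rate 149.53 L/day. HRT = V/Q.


HRT = V / Q
= 8036.57 / 149.53
= 53.7455 days

53.7455 days


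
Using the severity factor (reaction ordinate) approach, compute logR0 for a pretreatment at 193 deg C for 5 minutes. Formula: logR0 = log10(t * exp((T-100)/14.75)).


logR0 = log10(t * exp((T - 100) / 14.75))
= log10(5 * exp((193 - 100) / 14.75))
= 3.4372

3.4372


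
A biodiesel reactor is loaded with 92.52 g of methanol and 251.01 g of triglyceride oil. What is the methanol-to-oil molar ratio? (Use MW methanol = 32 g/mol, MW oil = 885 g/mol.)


Molar ratio = n_MeOH / n_oil = (MeOH/32) / (oil/885) = (MeOH * 885) / (32 * oil)
= (92.52 * 885) / (32 * 251.01)
= 10.1938

10.1938


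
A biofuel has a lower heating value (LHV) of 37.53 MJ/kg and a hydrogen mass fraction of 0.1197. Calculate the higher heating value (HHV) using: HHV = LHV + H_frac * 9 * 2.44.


HHV = LHV + H_frac * 9 * 2.44
= 37.53 + 0.1197 * 9 * 2.44
= 40.1586 MJ/kg

40.1586 MJ/kg


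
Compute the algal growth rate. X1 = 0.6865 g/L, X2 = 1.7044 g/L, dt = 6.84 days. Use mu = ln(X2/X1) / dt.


mu = ln(X2/X1) / dt
= ln(1.7044/0.6865) / 6.84
= 0.1329 per day

0.1329 per day


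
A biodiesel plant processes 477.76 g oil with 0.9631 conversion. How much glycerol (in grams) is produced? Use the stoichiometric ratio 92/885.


glycerol = oil * conv * (92/885)
= 477.76 * 0.9631 * 92 / 885
= 47.8328 g

47.8328 g


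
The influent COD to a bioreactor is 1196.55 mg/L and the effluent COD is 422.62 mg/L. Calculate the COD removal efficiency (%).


eta = (COD_in - COD_out) / COD_in * 100
= (1196.55 - 422.62) / 1196.55 * 100
= 64.6801%

64.6801%


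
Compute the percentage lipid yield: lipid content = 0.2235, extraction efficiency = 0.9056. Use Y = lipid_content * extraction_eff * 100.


Y = lipid_content * extraction_eff * 100
= 0.2235 * 0.9056 * 100
= 20.2402%

20.2402%


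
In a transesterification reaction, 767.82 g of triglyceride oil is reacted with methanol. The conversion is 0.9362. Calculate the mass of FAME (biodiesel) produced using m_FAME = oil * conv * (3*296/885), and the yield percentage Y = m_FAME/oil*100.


m_FAME = oil * conv * (3 * 296 / 885) = oil * conv * (888/885)
= 767.82 * 0.9362 * 888 / 885
= 721.2698 g
Y = m_FAME / oil * 100 = conv * (888/885) * 100
= 0.9362 * 888 / 885 * 100
= 93.94%

721.2698 g FAME; Y = 93.94%


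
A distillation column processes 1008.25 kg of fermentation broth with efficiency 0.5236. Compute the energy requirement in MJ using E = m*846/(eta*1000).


E = m * 846 / (eta * 1000)
= 1008.25 * 846 / (0.5236 * 1000)
= 1629.0670 MJ

1629.0670 MJ


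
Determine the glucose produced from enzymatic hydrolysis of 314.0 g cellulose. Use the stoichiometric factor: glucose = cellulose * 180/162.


glucose = cellulose * 180/162
= 314.0 * 180/162
= 348.8889 g

348.8889 g


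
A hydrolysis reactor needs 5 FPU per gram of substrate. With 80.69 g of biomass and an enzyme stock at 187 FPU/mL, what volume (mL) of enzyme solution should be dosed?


V = dosage * m_sub / activity
V = 5 * 80.69 / 187
V = 2.1575 mL

2.1575 mL


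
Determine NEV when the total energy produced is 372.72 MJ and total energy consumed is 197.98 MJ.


NEV = E_out - E_in
= 372.72 - 197.98
= 174.7400 MJ

174.7400 MJ


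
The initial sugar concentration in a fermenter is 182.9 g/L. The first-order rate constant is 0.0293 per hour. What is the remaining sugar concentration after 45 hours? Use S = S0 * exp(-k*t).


S = S0 * exp(-k * t)
S = 182.9 * exp(-0.0293 * 45)
S = 48.9324 g/L

48.9324 g/L


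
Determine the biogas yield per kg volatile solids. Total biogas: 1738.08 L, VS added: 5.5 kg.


Y = V / VS
= 1738.08 / 5.5
= 316.0145 L/kg VS

316.0145 L/kg VS


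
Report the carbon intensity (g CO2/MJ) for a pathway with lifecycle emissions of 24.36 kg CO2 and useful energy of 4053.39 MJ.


CI = CO2 * 1000 / E
= 24.36 * 1000 / 4053.39
= 6.0098 g CO2/MJ

6.0098 g CO2/MJ


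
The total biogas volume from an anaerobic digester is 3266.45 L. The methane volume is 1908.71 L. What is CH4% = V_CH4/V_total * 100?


CH4% = V_CH4 / V_total * 100
= 1908.71 / 3266.45 * 100
= 58.4338%

58.4338%


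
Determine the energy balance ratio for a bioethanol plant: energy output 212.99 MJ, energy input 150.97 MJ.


EROI = E_out / E_in
= 212.99 / 150.97
= 1.4108

1.4108


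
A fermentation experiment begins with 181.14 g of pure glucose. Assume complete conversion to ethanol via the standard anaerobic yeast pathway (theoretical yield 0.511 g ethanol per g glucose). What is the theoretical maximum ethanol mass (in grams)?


Theoretical ethanol yield: m_EtOH = 0.511 * m_glucose
m_EtOH = 0.511 * 181.14 = 92.5625 g

92.5625 g


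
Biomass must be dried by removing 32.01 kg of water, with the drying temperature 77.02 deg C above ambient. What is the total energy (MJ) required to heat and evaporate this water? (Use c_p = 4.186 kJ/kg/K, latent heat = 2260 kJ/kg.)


E = m_water * (4.186 * dT + 2260) / 1000
= 32.01 * (4.186 * 77.02 + 2260) / 1000
= 82.6628 MJ

82.6628 MJ


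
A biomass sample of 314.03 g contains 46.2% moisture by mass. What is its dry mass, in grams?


Wd = Ww * (1 - MC/100)
= 314.03 * (1 - 46.2/100)
= 168.9481 g

168.9481 g


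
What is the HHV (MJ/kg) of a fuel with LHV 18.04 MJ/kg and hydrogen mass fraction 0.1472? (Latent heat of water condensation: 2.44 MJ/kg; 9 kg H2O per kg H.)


HHV = LHV + H_frac * 9 * 2.44
= 18.04 + 0.1472 * 9 * 2.44
= 21.2725 MJ/kg

21.2725 MJ/kg


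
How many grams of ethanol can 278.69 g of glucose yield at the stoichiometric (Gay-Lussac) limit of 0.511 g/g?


Theoretical ethanol yield: m_EtOH = 0.511 * m_glucose
m_EtOH = 0.511 * 278.69 = 142.4106 g

142.4106 g


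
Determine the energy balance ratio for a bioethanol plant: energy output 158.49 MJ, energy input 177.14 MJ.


EROI = E_out / E_in
= 158.49 / 177.14
= 0.8947

0.8947


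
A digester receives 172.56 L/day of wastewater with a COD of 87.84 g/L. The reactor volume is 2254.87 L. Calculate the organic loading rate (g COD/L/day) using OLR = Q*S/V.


OLR = Q * S / V
= 172.56 * 87.84 / 2254.87
= 6.7222 g/L/day

6.7222 g/L/day


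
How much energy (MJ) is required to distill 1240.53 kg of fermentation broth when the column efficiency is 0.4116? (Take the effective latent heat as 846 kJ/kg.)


E = m * 846 / (eta * 1000)
= 1240.53 * 846 / (0.4116 * 1000)
= 2549.7774 MJ

2549.7774 MJ


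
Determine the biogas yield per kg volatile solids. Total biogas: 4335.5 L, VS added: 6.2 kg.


Y = V / VS
= 4335.5 / 6.2
= 699.2742 L/kg VS

699.2742 L/kg VS


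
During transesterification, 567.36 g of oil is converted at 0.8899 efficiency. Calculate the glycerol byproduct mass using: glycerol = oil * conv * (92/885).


glycerol = oil * conv * (92/885)
= 567.36 * 0.8899 * 92 / 885
= 52.4861 g

52.4861 g


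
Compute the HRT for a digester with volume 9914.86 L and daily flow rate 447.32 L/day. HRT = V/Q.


HRT = V / Q
= 9914.86 / 447.32
= 22.1650 days

22.1650 days


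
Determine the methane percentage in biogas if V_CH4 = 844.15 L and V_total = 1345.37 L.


CH4% = V_CH4 / V_total * 100
= 844.15 / 1345.37 * 100
= 62.7448%

62.7448%


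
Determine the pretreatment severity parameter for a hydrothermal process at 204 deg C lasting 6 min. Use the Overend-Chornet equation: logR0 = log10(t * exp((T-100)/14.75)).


logR0 = log10(t * exp((T - 100) / 14.75))
= log10(6 * exp((204 - 100) / 14.75))
= 3.8403

3.8403


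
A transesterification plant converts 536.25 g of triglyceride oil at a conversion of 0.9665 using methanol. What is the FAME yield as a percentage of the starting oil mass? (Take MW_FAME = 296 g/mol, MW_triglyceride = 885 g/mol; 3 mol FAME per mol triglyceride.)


m_FAME = oil * conv * (3 * 296 / 885) = oil * conv * (888/885)
= 536.25 * 0.9665 * 888 / 885
= 520.0425 g
Y = m_FAME / oil * 100 = conv * (888/885) * 100
= 0.9665 * 888 / 885 * 100
= 96.98%

96.98%


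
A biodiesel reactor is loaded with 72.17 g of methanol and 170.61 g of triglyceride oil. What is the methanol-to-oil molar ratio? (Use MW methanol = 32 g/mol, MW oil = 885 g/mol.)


Molar ratio = n_MeOH / n_oil = (MeOH/32) / (oil/885) = (MeOH * 885) / (32 * oil)
= (72.17 * 885) / (32 * 170.61)
= 11.6989

11.6989


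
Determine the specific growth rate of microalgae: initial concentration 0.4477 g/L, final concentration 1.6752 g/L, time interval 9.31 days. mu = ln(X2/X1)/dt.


mu = ln(X2/X1) / dt
= ln(1.6752/0.4477) / 9.31
= 0.1417 per day

0.1417 per day


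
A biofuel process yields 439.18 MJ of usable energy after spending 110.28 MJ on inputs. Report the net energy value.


NEV = E_out - E_in
= 439.18 - 110.28
= 328.9000 MJ

328.9000 MJ


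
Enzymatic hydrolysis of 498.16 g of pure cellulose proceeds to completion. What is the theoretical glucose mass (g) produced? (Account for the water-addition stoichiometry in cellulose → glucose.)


glucose = cellulose * 180/162
= 498.16 * 180/162
= 553.5111 g

553.5111 g


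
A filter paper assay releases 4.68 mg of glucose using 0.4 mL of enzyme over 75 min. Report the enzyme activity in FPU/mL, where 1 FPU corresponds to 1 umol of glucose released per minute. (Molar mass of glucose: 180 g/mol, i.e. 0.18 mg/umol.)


Activity = glucose_mg / (0.18 mg/umol * V_mL * t_min)
= 4.68 / (0.18 * 0.4 * 75)
= 0.8667 FPU/mL

0.8667 FPU/mL


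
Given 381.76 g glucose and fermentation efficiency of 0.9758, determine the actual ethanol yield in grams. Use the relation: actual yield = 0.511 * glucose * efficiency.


Actual ethanol: m = 0.511 * 381.76 * 0.9758
m = 190.3584 g

190.3584 g


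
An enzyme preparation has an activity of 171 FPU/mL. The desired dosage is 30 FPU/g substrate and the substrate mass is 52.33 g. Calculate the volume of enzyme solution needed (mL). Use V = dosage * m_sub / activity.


V = dosage * m_sub / activity
V = 30 * 52.33 / 171
V = 9.1807 mL

9.1807 mL


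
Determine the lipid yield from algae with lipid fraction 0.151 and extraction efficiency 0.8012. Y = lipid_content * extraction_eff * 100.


Y = lipid_content * extraction_eff * 100
= 0.151 * 0.8012 * 100
= 12.0981%

12.0981%


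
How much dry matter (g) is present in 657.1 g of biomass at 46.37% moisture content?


Wd = Ww * (1 - MC/100)
= 657.1 * (1 - 46.37/100)
= 352.4027 g

352.4027 g


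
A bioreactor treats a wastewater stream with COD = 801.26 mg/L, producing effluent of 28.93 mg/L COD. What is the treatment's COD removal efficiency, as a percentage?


eta = (COD_in - COD_out) / COD_in * 100
= (801.26 - 28.93) / 801.26 * 100
= 96.3894%

96.3894%


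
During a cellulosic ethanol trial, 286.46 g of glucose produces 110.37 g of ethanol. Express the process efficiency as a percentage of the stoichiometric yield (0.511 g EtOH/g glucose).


Fermentation efficiency = (actual / (0.511 * glucose)) * 100
= (110.37 / (0.511 * 286.46)) * 100
= 75.3991%

75.3991%


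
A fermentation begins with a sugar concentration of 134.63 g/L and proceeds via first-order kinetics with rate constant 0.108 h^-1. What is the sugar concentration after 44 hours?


S = S0 * exp(-k * t)
S = 134.63 * exp(-0.108 * 44)
S = 1.1625 g/L

1.1625 g/L


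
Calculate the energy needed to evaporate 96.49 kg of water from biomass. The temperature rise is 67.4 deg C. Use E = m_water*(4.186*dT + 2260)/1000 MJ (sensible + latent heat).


E = m_water * (4.186 * dT + 2260) / 1000
= 96.49 * (4.186 * 67.4 + 2260) / 1000
= 245.2907 MJ

245.2907 MJ


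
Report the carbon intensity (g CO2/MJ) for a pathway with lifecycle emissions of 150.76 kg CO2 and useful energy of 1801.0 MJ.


CI = CO2 * 1000 / E
= 150.76 * 1000 / 1801.0
= 83.7091 g CO2/MJ

83.7091 g CO2/MJ


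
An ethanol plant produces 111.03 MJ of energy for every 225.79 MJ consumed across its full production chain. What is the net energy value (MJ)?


NEV = E_out - E_in
= 111.03 - 225.79
= -114.7600 MJ

-114.7600 MJ


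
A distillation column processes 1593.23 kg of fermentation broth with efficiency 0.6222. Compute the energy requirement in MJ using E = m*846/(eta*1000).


E = m * 846 / (eta * 1000)
= 1593.23 * 846 / (0.6222 * 1000)
= 2166.3012 MJ

2166.3012 MJ


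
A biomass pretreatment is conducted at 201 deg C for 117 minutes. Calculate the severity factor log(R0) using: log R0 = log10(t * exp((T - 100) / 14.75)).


logR0 = log10(t * exp((T - 100) / 14.75))
= log10(117 * exp((201 - 100) / 14.75))
= 5.0420

5.0420


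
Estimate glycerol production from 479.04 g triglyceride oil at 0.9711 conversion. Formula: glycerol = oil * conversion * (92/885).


glycerol = oil * conv * (92/885)
= 479.04 * 0.9711 * 92 / 885
= 48.3593 g

48.3593 g


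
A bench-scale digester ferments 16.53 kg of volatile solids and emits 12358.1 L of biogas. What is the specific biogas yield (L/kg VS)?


Y = V / VS
= 12358.1 / 16.53
= 747.6165 L/kg VS

747.6165 L/kg VS


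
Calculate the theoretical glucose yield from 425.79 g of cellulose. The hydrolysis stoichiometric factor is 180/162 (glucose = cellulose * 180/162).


glucose = cellulose * 180/162
= 425.79 * 180/162
= 473.1000 g

473.1000 g


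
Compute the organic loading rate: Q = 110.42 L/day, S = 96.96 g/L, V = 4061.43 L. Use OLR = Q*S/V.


OLR = Q * S / V
= 110.42 * 96.96 / 4061.43
= 2.6361 g/L/day

2.6361 g/L/day


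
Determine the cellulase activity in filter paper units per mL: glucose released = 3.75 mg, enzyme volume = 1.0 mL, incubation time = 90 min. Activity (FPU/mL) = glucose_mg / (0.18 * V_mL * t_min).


Activity = glucose_mg / (0.18 mg/umol * V_mL * t_min)
= 3.75 / (0.18 * 1.0 * 90)
= 0.2315 FPU/mL

0.2315 FPU/mL


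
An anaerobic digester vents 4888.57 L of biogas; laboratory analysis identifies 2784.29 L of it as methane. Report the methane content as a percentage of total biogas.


CH4% = V_CH4 / V_total * 100
= 2784.29 / 4888.57 * 100
= 56.9551%

56.9551%


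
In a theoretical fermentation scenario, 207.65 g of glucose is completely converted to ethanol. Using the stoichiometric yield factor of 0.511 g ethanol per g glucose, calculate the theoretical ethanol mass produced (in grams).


Theoretical ethanol yield: m_EtOH = 0.511 * m_glucose
m_EtOH = 0.511 * 207.65 = 106.1091 g

106.1091 g


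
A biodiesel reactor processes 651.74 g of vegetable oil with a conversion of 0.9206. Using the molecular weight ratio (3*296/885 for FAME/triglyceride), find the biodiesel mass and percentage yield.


m_FAME = oil * conv * (3 * 296 / 885) = oil * conv * (888/885)
= 651.74 * 0.9206 * 888 / 885
= 602.0257 g
Y = m_FAME / oil * 100 = conv * (888/885) * 100
= 0.9206 * 888 / 885 * 100
= 92.37%

602.0257 g FAME; Y = 92.37%


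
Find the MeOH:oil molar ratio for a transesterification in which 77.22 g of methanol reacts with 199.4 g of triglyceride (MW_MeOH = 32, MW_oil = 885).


Molar ratio = n_MeOH / n_oil = (MeOH/32) / (oil/885) = (MeOH * 885) / (32 * oil)
= (77.22 * 885) / (32 * 199.4)
= 10.7102

10.7102


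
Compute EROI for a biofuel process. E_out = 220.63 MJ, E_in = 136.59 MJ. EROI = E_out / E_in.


EROI = E_out / E_in
= 220.63 / 136.59
= 1.6153

1.6153


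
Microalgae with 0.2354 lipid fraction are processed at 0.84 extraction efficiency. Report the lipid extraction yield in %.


Y = lipid_content * extraction_eff * 100
= 0.2354 * 0.84 * 100
= 19.7736%

19.7736%


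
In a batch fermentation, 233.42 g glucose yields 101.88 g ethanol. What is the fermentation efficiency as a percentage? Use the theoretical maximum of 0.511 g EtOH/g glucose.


Fermentation efficiency = (actual / (0.511 * glucose)) * 100
= (101.88 / (0.511 * 233.42)) * 100
= 85.4142%

85.4142%


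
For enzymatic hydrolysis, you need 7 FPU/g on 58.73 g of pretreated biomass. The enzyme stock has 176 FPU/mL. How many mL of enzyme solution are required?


V = dosage * m_sub / activity
V = 7 * 58.73 / 176
V = 2.3359 mL

2.3359 mL


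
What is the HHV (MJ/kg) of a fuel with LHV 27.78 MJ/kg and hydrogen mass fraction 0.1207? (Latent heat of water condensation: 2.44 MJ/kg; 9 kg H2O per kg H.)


HHV = LHV + H_frac * 9 * 2.44
= 27.78 + 0.1207 * 9 * 2.44
= 30.4306 MJ/kg

30.4306 MJ/kg


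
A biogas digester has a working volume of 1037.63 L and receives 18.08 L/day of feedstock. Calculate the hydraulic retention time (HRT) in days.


HRT = V / Q
= 1037.63 / 18.08
= 57.3910 days

57.3910 days


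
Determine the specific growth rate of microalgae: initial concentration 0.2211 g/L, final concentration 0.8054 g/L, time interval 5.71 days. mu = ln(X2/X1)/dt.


mu = ln(X2/X1) / dt
= ln(0.8054/0.2211) / 5.71
= 0.2264 per day

0.2264 per day


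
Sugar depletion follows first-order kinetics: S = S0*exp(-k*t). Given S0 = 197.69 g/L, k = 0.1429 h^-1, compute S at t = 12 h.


S = S0 * exp(-k * t)
S = 197.69 * exp(-0.1429 * 12)
S = 35.5841 g/L

35.5841 g/L


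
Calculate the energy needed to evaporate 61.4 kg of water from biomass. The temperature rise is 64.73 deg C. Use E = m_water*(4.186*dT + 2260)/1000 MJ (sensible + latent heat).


E = m_water * (4.186 * dT + 2260) / 1000
= 61.4 * (4.186 * 64.73 + 2260) / 1000
= 155.4009 MJ

155.4009 MJ


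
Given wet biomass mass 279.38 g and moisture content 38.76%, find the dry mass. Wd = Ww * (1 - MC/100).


Wd = Ww * (1 - MC/100)
= 279.38 * (1 - 38.76/100)
= 171.0923 g

171.0923 g


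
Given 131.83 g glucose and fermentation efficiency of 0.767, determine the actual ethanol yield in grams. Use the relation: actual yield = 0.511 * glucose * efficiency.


Actual ethanol: m = 0.511 * 131.83 * 0.767
m = 51.6691 g

51.6691 g


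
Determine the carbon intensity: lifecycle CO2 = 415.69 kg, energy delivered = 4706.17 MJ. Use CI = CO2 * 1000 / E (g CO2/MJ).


CI = CO2 * 1000 / E
= 415.69 * 1000 / 4706.17
= 88.3287 g CO2/MJ

88.3287 g CO2/MJ


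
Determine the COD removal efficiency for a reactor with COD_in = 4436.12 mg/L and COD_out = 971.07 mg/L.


eta = (COD_in - COD_out) / COD_in * 100
= (4436.12 - 971.07) / 4436.12 * 100
= 78.1099%

78.1099%


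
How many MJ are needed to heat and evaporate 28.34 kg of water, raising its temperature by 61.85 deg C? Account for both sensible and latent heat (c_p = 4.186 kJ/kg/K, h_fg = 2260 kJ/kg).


E = m_water * (4.186 * dT + 2260) / 1000
= 28.34 * (4.186 * 61.85 + 2260) / 1000
= 71.3857 MJ

71.3857 MJ


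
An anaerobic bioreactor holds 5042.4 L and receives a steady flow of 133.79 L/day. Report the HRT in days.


HRT = V / Q
= 5042.4 / 133.79
= 37.6889 days

37.6889 days


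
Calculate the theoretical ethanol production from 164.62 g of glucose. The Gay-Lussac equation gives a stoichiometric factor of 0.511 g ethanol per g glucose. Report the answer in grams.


Theoretical ethanol yield: m_EtOH = 0.511 * m_glucose
m_EtOH = 0.511 * 164.62 = 84.1208 g

84.1208 g


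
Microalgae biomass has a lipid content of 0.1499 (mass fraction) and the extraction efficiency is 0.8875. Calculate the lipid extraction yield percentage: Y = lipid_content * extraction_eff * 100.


Y = lipid_content * extraction_eff * 100
= 0.1499 * 0.8875 * 100
= 13.3036%

13.3036%


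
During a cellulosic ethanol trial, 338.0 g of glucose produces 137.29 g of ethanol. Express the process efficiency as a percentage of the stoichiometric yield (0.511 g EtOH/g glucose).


Fermentation efficiency = (actual / (0.511 * glucose)) * 100
= (137.29 / (0.511 * 338.0)) * 100
= 79.4880%

79.4880%


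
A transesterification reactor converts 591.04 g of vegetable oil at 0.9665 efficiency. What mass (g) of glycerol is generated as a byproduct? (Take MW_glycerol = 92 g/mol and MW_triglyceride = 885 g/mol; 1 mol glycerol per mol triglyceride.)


glycerol = oil * conv * (92/885)
= 591.04 * 0.9665 * 92 / 885
= 59.3832 g

59.3832 g


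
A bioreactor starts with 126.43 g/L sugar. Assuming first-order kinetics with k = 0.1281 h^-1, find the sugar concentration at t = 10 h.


S = S0 * exp(-k * t)
S = 126.43 * exp(-0.1281 * 10)
S = 35.1171 g/L

35.1171 g/L


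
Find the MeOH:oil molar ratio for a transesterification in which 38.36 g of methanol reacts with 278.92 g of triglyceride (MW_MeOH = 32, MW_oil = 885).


Molar ratio = n_MeOH / n_oil = (MeOH/32) / (oil/885) = (MeOH * 885) / (32 * oil)
= (38.36 * 885) / (32 * 278.92)
= 3.8036

3.8036


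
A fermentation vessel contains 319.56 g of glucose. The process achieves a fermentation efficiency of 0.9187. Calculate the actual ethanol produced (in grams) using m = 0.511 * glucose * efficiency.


Actual ethanol: m = 0.511 * 319.56 * 0.9187
m = 150.0193 g

150.0193 g


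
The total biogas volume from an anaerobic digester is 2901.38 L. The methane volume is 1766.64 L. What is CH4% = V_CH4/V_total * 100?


CH4% = V_CH4 / V_total * 100
= 1766.64 / 2901.38 * 100
= 60.8896%

60.8896%


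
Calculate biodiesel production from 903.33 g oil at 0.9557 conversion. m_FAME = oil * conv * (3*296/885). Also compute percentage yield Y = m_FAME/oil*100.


m_FAME = oil * conv * (3 * 296 / 885) = oil * conv * (888/885)
= 903.33 * 0.9557 * 888 / 885
= 866.2390 g
Y = m_FAME / oil * 100 = conv * (888/885) * 100
= 0.9557 * 888 / 885 * 100
= 95.89%

866.2390 g FAME; Y = 95.89%


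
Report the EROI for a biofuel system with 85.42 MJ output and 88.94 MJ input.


EROI = E_out / E_in
= 85.42 / 88.94
= 0.9604

0.9604


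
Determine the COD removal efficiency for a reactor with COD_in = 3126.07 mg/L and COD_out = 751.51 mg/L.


eta = (COD_in - COD_out) / COD_in * 100
= (3126.07 - 751.51) / 3126.07 * 100
= 75.9599%

75.9599%


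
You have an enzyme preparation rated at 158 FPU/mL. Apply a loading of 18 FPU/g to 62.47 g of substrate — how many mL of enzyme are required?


V = dosage * m_sub / activity
V = 18 * 62.47 / 158
V = 7.1168 mL

7.1168 mL


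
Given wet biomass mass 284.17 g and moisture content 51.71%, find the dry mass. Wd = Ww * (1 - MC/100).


Wd = Ww * (1 - MC/100)
= 284.17 * (1 - 51.71/100)
= 137.2257 g

137.2257 g


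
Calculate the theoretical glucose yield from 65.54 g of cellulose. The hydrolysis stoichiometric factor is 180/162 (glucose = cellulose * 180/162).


glucose = cellulose * 180/162
= 65.54 * 180/162
= 72.8222 g

72.8222 g


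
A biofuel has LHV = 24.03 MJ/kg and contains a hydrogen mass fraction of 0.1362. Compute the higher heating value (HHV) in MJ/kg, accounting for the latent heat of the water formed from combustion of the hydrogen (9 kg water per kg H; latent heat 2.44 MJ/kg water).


HHV = LHV + H_frac * 9 * 2.44
= 24.03 + 0.1362 * 9 * 2.44
= 27.0210 MJ/kg

27.0210 MJ/kg


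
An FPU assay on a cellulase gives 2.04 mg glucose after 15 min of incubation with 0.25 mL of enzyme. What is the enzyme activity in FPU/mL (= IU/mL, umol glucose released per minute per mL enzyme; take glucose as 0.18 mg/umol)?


Activity = glucose_mg / (0.18 mg/umol * V_mL * t_min)
= 2.04 / (0.18 * 0.25 * 15)
= 3.0222 FPU/mL

3.0222 FPU/mL


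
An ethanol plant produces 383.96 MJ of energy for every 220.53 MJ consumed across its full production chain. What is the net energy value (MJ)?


NEV = E_out - E_in
= 383.96 - 220.53
= 163.4300 MJ

163.4300 MJ


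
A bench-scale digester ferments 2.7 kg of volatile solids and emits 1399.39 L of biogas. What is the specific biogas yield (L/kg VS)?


Y = V / VS
= 1399.39 / 2.7
= 518.2926 L/kg VS

518.2926 L/kg VS


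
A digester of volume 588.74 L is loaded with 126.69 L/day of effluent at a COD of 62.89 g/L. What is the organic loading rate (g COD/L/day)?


OLR = Q * S / V
= 126.69 * 62.89 / 588.74
= 13.5332 g/L/day

13.5332 g/L/day


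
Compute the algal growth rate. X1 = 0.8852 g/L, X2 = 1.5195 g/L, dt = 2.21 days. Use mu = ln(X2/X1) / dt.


mu = ln(X2/X1) / dt
= ln(1.5195/0.8852) / 2.21
= 0.2445 per day

0.2445 per day


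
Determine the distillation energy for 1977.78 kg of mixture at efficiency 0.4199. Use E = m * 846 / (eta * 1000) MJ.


E = m * 846 / (eta * 1000)
= 1977.78 * 846 / (0.4199 * 1000)
= 3984.7628 MJ

3984.7628 MJ


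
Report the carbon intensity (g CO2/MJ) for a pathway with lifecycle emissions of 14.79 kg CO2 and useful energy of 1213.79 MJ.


CI = CO2 * 1000 / E
= 14.79 * 1000 / 1213.79
= 12.1850 g CO2/MJ

12.1850 g CO2/MJ


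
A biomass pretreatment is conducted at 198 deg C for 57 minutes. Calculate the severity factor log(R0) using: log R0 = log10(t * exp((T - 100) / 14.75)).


logR0 = log10(t * exp((T - 100) / 14.75))
= log10(57 * exp((198 - 100) / 14.75))
= 4.6414

4.6414


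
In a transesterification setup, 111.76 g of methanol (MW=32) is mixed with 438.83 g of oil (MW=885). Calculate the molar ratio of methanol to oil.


Molar ratio = n_MeOH / n_oil = (MeOH/32) / (oil/885) = (MeOH * 885) / (32 * oil)
= (111.76 * 885) / (32 * 438.83)
= 7.0434

7.0434


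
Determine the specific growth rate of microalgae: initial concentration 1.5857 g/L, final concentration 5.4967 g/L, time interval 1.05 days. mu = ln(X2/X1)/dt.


mu = ln(X2/X1) / dt
= ln(5.4967/1.5857) / 1.05
= 1.1839 per day

1.1839 per day


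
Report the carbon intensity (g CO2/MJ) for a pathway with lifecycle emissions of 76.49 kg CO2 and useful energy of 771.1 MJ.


CI = CO2 * 1000 / E
= 76.49 * 1000 / 771.1
= 99.1960 g CO2/MJ

99.1960 g CO2/MJ


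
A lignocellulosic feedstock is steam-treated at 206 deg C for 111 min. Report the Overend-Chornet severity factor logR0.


logR0 = log10(t * exp((T - 100) / 14.75))
= log10(111 * exp((206 - 100) / 14.75))
= 5.1664

5.1664


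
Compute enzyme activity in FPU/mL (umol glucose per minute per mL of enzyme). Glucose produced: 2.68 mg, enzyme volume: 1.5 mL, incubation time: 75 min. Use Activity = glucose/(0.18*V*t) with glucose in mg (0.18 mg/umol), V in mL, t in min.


Activity = glucose_mg / (0.18 mg/umol * V_mL * t_min)
= 2.68 / (0.18 * 1.5 * 75)
= 0.1323 FPU/mL

0.1323 FPU/mL


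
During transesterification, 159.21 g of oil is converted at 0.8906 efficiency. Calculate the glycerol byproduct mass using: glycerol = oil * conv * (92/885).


glycerol = oil * conv * (92/885)
= 159.21 * 0.8906 * 92 / 885
= 14.7400 g

14.7400 g


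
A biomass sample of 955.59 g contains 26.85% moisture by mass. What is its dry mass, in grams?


Wd = Ww * (1 - MC/100)
= 955.59 * (1 - 26.85/100)
= 699.0141 g

699.0141 g


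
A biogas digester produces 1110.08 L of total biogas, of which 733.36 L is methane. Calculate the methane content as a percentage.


CH4% = V_CH4 / V_total * 100
= 733.36 / 1110.08 * 100
= 66.0637%

66.0637%


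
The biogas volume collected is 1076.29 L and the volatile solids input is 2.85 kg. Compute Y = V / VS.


Y = V / VS
= 1076.29 / 2.85
= 377.6456 L/kg VS

377.6456 L/kg VS


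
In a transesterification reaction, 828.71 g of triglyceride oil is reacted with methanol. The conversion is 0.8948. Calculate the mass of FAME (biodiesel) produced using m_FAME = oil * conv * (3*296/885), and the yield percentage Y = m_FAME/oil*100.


m_FAME = oil * conv * (3 * 296 / 885) = oil * conv * (888/885)
= 828.71 * 0.8948 * 888 / 885
= 744.0434 g
Y = m_FAME / oil * 100 = conv * (888/885) * 100
= 0.8948 * 888 / 885 * 100
= 89.78%

744.0434 g FAME; Y = 89.78%


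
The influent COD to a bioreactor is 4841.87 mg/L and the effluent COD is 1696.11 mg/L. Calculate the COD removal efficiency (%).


eta = (COD_in - COD_out) / COD_in * 100
= (4841.87 - 1696.11) / 4841.87 * 100
= 64.9699%

64.9699%


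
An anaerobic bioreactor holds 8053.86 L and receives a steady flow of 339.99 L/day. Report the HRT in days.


HRT = V / Q
= 8053.86 / 339.99
= 23.6885 days

23.6885 days


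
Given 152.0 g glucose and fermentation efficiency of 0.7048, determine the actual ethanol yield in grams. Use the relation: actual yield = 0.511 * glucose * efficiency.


Actual ethanol: m = 0.511 * 152.0 * 0.7048
m = 54.7432 g

54.7432 g


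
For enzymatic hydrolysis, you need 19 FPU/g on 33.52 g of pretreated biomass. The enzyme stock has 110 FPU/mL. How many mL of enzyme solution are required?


V = dosage * m_sub / activity
V = 19 * 33.52 / 110
V = 5.7898 mL

5.7898 mL


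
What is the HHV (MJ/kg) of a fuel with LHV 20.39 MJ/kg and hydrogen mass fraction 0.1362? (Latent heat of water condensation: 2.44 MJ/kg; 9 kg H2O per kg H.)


HHV = LHV + H_frac * 9 * 2.44
= 20.39 + 0.1362 * 9 * 2.44
= 23.3810 MJ/kg

23.3810 MJ/kg


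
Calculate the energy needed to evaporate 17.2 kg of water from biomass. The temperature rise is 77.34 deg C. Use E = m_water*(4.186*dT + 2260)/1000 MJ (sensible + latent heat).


E = m_water * (4.186 * dT + 2260) / 1000
= 17.2 * (4.186 * 77.34 + 2260) / 1000
= 44.4404 MJ

44.4404 MJ


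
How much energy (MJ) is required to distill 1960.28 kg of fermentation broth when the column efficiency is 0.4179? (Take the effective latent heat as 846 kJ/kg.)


E = m * 846 / (eta * 1000)
= 1960.28 * 846 / (0.4179 * 1000)
= 3968.4060 MJ

3968.4060 MJ


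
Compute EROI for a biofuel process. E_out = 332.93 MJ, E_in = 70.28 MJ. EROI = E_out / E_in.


EROI = E_out / E_in
= 332.93 / 70.28
= 4.7372

4.7372


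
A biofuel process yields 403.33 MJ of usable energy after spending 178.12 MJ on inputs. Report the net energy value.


NEV = E_out - E_in
= 403.33 - 178.12
= 225.2100 MJ

225.2100 MJ


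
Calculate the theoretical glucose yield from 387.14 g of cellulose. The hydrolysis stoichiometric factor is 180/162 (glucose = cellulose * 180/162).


glucose = cellulose * 180/162
= 387.14 * 180/162
= 430.1556 g

430.1556 g


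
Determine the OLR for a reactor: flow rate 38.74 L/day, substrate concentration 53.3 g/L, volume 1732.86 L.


OLR = Q * S / V
= 38.74 * 53.3 / 1732.86
= 1.1916 g/L/day

1.1916 g/L/day


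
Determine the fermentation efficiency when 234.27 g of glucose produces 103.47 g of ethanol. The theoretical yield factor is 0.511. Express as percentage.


Fermentation efficiency = (actual / (0.511 * glucose)) * 100
= (103.47 / (0.511 * 234.27)) * 100
= 86.4325%

86.4325%


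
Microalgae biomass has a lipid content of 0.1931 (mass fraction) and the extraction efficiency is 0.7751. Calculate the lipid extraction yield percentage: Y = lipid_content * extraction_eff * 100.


Y = lipid_content * extraction_eff * 100
= 0.1931 * 0.7751 * 100
= 14.9672%

14.9672%


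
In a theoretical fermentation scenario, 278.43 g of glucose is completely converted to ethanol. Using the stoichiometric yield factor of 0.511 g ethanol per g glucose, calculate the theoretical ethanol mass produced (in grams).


Theoretical ethanol yield: m_EtOH = 0.511 * m_glucose
m_EtOH = 0.511 * 278.43 = 142.2777 g

142.2777 g


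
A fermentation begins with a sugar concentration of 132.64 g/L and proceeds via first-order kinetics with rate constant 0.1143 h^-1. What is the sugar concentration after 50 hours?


S = S0 * exp(-k * t)
S = 132.64 * exp(-0.1143 * 50)
S = 0.4372 g/L

0.4372 g/L


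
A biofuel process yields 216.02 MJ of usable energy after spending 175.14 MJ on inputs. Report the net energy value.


NEV = E_out - E_in
= 216.02 - 175.14
= 40.8800 MJ

40.8800 MJ


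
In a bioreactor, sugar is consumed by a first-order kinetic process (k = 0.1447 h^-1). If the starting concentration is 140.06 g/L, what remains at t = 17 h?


S = S0 * exp(-k * t)
S = 140.06 * exp(-0.1447 * 17)
S = 11.9672 g/L

11.9672 g/L


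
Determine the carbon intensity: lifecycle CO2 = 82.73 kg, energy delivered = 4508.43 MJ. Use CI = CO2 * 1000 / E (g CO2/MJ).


CI = CO2 * 1000 / E
= 82.73 * 1000 / 4508.43
= 18.3501 g CO2/MJ

18.3501 g CO2/MJ
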